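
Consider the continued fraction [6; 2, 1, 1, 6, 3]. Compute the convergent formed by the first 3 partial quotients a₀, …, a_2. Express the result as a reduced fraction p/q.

a_0 = 6: 6/1
a_1 = 2: 13/2
a_2 = 1: 19/3

19/3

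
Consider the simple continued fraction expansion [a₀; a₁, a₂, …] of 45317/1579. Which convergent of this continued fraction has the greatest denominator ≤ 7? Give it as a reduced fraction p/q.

86/3

a_0 = 28: 28/1  (≤ bound)
a_1 = 1: 29/1  (≤ bound)
a_2 = 2: 86/3  (≤ bound)
a_3 = 3: 287/10  (> 7, stop)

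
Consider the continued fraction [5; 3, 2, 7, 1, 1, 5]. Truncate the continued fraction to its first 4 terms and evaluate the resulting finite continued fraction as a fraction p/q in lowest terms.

275/52

Work from the innermost term outward:
Start with 7.
2 + 1/(7/1) = 2 + 1/7 = 15/7
3 + 1/(15/7) = 3 + 7/15 = 52/15
5 + 1/(52/15) = 5 + 15/52 = 275/52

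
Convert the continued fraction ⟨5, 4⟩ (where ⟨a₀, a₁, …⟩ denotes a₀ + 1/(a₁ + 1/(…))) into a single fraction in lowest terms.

Start with 4.
5 + 1/(4/1) = 5 + 1/4 = 21/4

21/4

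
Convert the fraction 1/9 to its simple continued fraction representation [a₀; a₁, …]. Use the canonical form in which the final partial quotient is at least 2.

[0; 9]

Run the Euclidean algorithm, recording each quotient:
1 ÷ 9 → quotient 0, remainder 1
9 ÷ 1 → quotient 9, remainder 0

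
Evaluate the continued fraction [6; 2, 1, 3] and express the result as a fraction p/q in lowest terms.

Use the convergent recurrence hₖ = aₖ·hₖ₋₁ + hₖ₋₂ (and likewise for the denominators kₖ):
a_0 = 6: 6/1
a_1 = 2: 13/2
a_2 = 1: 19/3
a_3 = 3: 70/11

70/11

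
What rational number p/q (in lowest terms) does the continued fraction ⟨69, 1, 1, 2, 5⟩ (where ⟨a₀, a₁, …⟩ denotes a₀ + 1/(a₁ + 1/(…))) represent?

1879/27

Build up convergents one term at a time:
a_0 = 69: 69/1
a_1 = 1: 70/1
a_2 = 1: 139/2
a_3 = 2: 348/5
a_4 = 5: 1879/27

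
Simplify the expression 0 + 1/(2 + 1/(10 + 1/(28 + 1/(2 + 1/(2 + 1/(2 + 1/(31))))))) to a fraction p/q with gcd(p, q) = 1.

107507/225727

Compute successive convergents:
a_0 = 0: 0/1
a_1 = 2: 1/2
a_2 = 10: 10/21
a_3 = 28: 281/590
a_4 = 2: 572/1201
a_5 = 2: 1425/2992
a_6 = 2: 3422/7185
a_7 = 31: 107507/225727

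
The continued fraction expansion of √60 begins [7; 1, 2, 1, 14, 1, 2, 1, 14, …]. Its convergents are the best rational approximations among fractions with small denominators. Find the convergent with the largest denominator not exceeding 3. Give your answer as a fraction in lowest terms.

List convergents until the denominator exceeds the bound:
a_0 = 7: 7/1  (≤ bound)
a_1 = 1: 8/1  (≤ bound)
a_2 = 2: 23/3  (≤ bound)
a_3 = 1: 31/4  (> 3, stop)

23/3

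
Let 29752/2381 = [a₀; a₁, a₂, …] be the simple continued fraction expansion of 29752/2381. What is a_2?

⌊29752/2381⌋ = 12, remainder 1180
⌊2381/1180⌋ = 2, remainder 21
⌊1180/21⌋ = 56, remainder 4

56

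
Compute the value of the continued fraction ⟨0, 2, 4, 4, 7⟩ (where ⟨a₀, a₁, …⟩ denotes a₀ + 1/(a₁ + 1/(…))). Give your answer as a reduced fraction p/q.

123/275

Start with 7.
4 + 1/(7/1) = 4 + 1/7 = 29/7
4 + 1/(29/7) = 4 + 7/29 = 123/29
2 + 1/(123/29) = 2 + 29/123 = 275/123
0 + 1/(275/123) = 0 + 123/275 = 123/275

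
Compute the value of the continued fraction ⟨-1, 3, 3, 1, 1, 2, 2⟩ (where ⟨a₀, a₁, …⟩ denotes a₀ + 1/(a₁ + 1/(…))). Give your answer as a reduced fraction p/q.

-98/141

Compute successive convergents:
a_0 = -1: -1/1
a_1 = 3: -2/3
a_2 = 3: -7/10
a_3 = 1: -9/13
a_4 = 1: -16/23
a_5 = 2: -41/59
a_6 = 2: -98/141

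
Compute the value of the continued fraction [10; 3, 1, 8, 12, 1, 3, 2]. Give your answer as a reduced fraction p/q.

Start with 2.
3 + 1/(2/1) = 3 + 1/2 = 7/2
1 + 1/(7/2) = 1 + 2/7 = 9/7
12 + 1/(9/7) = 12 + 7/9 = 115/9
8 + 1/(115/9) = 8 + 9/115 = 929/115
1 + 1/(929/115) = 1 + 115/929 = 1044/929
3 + 1/(1044/929) = 3 + 929/1044 = 4061/1044
10 + 1/(4061/1044) = 10 + 1044/4061 = 41654/4061

41654/4061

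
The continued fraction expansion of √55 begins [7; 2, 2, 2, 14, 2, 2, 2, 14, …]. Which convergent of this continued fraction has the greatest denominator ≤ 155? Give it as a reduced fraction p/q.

List convergents until the denominator exceeds the bound:
a_0 = 7: 7/1  (≤ bound)
a_1 = 2: 15/2  (≤ bound)
a_2 = 2: 37/5  (≤ bound)
a_3 = 2: 89/12  (≤ bound)
a_4 = 14: 1283/173  (> 155, stop)

89/12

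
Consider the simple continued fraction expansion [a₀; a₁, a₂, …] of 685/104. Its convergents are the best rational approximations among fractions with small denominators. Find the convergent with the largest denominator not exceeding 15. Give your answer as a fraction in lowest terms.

79/12

a_0 = 6: 6/1  (≤ bound)
a_1 = 1: 7/1  (≤ bound)
a_2 = 1: 13/2  (≤ bound)
a_3 = 2: 33/5  (≤ bound)
a_4 = 2: 79/12  (≤ bound)
a_5 = 1: 112/17  (> 15, stop)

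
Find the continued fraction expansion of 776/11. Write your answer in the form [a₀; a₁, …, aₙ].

[70; 1, 1, 5]

Repeatedly divide and take the remainder:
776 = 70·11 + 6, so a_0 = 70
11 = 1·6 + 5, so a_1 = 1
6 = 1·5 + 1, so a_2 = 1
5 = 5·1 + 0, so a_3 = 5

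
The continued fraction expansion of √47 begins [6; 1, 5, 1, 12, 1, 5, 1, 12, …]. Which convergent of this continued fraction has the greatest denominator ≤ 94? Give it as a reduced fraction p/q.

617/90

a_0 = 6: 6/1  (≤ bound)
a_1 = 1: 7/1  (≤ bound)
a_2 = 5: 41/6  (≤ bound)
a_3 = 1: 48/7  (≤ bound)
a_4 = 12: 617/90  (≤ bound)
a_5 = 1: 665/97  (> 94, stop)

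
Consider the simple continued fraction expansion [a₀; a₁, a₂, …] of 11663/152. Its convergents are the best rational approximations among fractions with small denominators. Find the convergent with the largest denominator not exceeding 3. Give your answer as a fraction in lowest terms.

230/3

a_0 = 76: 76/1  (≤ bound)
a_1 = 1: 77/1  (≤ bound)
a_2 = 2: 230/3  (≤ bound)
a_3 = 1: 307/4  (> 3, stop)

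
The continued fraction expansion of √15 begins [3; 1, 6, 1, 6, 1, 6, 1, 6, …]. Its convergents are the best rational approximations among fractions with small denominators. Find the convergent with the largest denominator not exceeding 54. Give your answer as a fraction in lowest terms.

List convergents until the denominator exceeds the bound:
a_0 = 3: 3/1  (≤ bound)
a_1 = 1: 4/1  (≤ bound)
a_2 = 6: 27/7  (≤ bound)
a_3 = 1: 31/8  (≤ bound)
a_4 = 6: 213/55  (> 54, stop)

31/8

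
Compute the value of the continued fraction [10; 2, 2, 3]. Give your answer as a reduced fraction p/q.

Start with 3.
2 + 1/(3/1) = 2 + 1/3 = 7/3
2 + 1/(7/3) = 2 + 3/7 = 17/7
10 + 1/(17/7) = 10 + 7/17 = 177/17

177/17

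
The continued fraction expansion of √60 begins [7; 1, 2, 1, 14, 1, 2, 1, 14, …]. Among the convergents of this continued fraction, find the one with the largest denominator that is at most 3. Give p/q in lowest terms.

List convergents until the denominator exceeds the bound:
a_0 = 7: 7/1  (≤ bound)
a_1 = 1: 8/1  (≤ bound)
a_2 = 2: 23/3  (≤ bound)
a_3 = 1: 31/4  (> 3, stop)

23/3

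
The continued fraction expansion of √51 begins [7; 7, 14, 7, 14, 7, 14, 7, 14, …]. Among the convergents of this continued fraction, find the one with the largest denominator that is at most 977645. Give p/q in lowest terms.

499850/69993

a_0 = 7: 7/1  (≤ bound)
a_1 = 7: 50/7  (≤ bound)
a_2 = 14: 707/99  (≤ bound)
a_3 = 7: 4999/700  (≤ bound)
a_4 = 14: 70693/9899  (≤ bound)
a_5 = 7: 499850/69993  (≤ bound)
a_6 = 14: 7068593/989801  (> 977645, stop)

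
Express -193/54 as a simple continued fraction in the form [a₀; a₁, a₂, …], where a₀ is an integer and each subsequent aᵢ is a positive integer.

-193 ÷ 54 → quotient -4, remainder 23
54 ÷ 23 → quotient 2, remainder 8
23 ÷ 8 → quotient 2, remainder 7
8 ÷ 7 → quotient 1, remainder 1
7 ÷ 1 → quotient 7, remainder 0

[-4; 2, 2, 1, 7]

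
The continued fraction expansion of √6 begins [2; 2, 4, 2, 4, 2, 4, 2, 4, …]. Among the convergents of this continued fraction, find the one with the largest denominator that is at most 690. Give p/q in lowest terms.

a_0 = 2: 2/1  (≤ bound)
a_1 = 2: 5/2  (≤ bound)
a_2 = 4: 22/9  (≤ bound)
a_3 = 2: 49/20  (≤ bound)
a_4 = 4: 218/89  (≤ bound)
a_5 = 2: 485/198  (≤ bound)
a_6 = 4: 2158/881  (> 690, stop)

485/198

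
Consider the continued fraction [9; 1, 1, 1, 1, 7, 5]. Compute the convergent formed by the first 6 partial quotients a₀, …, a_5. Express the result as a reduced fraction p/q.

365/38

Collapse the nested fraction from the inside out:
Start with 7.
1 + 1/(7/1) = 1 + 1/7 = 8/7
1 + 1/(8/7) = 1 + 7/8 = 15/8
1 + 1/(15/8) = 1 + 8/15 = 23/15
1 + 1/(23/15) = 1 + 15/23 = 38/23
9 + 1/(38/23) = 9 + 23/38 = 365/38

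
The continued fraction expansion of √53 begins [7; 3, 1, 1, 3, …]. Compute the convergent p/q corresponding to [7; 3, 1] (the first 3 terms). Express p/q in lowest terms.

29/4

Starting at the tail and folding back:
Start with 1.
3 + 1/(1/1) = 3 + 1/1 = 4/1
7 + 1/(4/1) = 7 + 1/4 = 29/4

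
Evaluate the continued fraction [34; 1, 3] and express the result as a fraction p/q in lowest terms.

139/4

Start with 3.
1 + 1/(3/1) = 1 + 1/3 = 4/3
34 + 1/(4/3) = 34 + 3/4 = 139/4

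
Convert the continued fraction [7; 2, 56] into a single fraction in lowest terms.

a_0 = 7: 7/1
a_1 = 2: 15/2
a_2 = 56: 847/113

847/113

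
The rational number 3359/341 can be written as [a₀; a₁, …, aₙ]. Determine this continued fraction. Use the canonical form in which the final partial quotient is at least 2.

[9; 1, 5, 1, 2, 5, 3]

⌊3359/341⌋ = 9, remainder 290
⌊341/290⌋ = 1, remainder 51
⌊290/51⌋ = 5, remainder 35
⌊51/35⌋ = 1, remainder 16
⌊35/16⌋ = 2, remainder 3
⌊16/3⌋ = 5, remainder 1
⌊3/1⌋ = 3, remainder 0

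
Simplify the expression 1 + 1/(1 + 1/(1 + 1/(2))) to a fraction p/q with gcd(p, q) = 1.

Build up convergents one term at a time:
a_0 = 1: 1/1
a_1 = 1: 2/1
a_2 = 1: 3/2
a_3 = 2: 8/5

8/5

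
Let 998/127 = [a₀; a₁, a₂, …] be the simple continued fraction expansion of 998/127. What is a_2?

⌊998/127⌋ = 7, remainder 109
⌊127/109⌋ = 1, remainder 18
⌊109/18⌋ = 6, remainder 1

6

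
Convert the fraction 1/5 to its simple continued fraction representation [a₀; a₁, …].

Run the Euclidean algorithm, recording each quotient:
1 ÷ 5 → quotient 0, remainder 1
5 ÷ 1 → quotient 5, remainder 0

[0; 5]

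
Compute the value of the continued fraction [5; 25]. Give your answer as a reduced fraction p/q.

a_0 = 5: 5/1
a_1 = 25: 126/25

126/25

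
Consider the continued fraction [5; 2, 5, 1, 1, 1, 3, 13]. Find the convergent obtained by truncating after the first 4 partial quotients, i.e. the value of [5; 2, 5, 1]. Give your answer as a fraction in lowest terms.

71/13

Use the convergent recurrence hₖ = aₖ·hₖ₋₁ + hₖ₋₂ (and likewise for the denominators kₖ):
a_0 = 5: 5/1
a_1 = 2: 11/2
a_2 = 5: 60/11
a_3 = 1: 71/13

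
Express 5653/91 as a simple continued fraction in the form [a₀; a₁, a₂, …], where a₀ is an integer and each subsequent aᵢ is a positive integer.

[62; 8, 3, 1, 2]

5653 = 62·91 + 11, so a_0 = 62
91 = 8·11 + 3, so a_1 = 8
11 = 3·3 + 2, so a_2 = 3
3 = 1·2 + 1, so a_3 = 1
2 = 2·1 + 0, so a_4 = 2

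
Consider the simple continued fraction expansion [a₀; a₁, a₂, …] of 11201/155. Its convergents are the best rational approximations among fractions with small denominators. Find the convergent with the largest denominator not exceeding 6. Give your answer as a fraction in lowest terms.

List convergents until the denominator exceeds the bound:
a_0 = 72: 72/1  (≤ bound)
a_1 = 3: 217/3  (≤ bound)
a_2 = 1: 289/4  (≤ bound)
a_3 = 3: 1084/15  (> 6, stop)

289/4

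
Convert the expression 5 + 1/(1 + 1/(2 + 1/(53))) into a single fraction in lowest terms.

907/160

Start with 53.
2 + 1/(53/1) = 2 + 1/53 = 107/53
1 + 1/(107/53) = 1 + 53/107 = 160/107
5 + 1/(160/107) = 5 + 107/160 = 907/160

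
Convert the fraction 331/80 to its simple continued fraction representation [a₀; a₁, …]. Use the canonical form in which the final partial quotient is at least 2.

[4; 7, 3, 1, 2]

⌊331/80⌋ = 4, remainder 11
⌊80/11⌋ = 7, remainder 3
⌊11/3⌋ = 3, remainder 2
⌊3/2⌋ = 1, remainder 1
⌊2/1⌋ = 2, remainder 0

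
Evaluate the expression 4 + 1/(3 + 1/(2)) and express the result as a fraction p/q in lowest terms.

Compute successive convergents:
a_0 = 4: 4/1
a_1 = 3: 13/3
a_2 = 2: 30/7

30/7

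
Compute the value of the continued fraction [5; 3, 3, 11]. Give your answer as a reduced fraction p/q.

599/113

Starting at the tail and folding back:
Start with 11.
3 + 1/(11/1) = 3 + 1/11 = 34/11
3 + 1/(34/11) = 3 + 11/34 = 113/34
5 + 1/(113/34) = 5 + 34/113 = 599/113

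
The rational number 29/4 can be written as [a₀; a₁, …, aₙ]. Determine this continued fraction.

Repeatedly divide and take the remainder:
⌊29/4⌋ = 7, remainder 1
⌊4/1⌋ = 4, remainder 0

[7; 4]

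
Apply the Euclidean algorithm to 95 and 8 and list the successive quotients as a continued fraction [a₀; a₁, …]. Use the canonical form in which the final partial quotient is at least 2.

[11; 1, 7]

Run the Euclidean algorithm, recording each quotient:
⌊95/8⌋ = 11, remainder 7
⌊8/7⌋ = 1, remainder 1
⌊7/1⌋ = 7, remainder 0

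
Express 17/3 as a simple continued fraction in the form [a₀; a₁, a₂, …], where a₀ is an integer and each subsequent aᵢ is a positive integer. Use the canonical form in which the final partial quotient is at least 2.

⌊17/3⌋ = 5, remainder 2
⌊3/2⌋ = 1, remainder 1
⌊2/1⌋ = 2, remainder 0

[5; 1, 2]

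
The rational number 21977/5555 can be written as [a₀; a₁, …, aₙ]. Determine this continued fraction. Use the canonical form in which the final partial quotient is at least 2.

[3; 1, 21, 1, 6, 6, 1, 4]

⌊21977/5555⌋ = 3, remainder 5312
⌊5555/5312⌋ = 1, remainder 243
⌊5312/243⌋ = 21, remainder 209
⌊243/209⌋ = 1, remainder 34
⌊209/34⌋ = 6, remainder 5
⌊34/5⌋ = 6, remainder 4
⌊5/4⌋ = 1, remainder 1
⌊4/1⌋ = 4, remainder 0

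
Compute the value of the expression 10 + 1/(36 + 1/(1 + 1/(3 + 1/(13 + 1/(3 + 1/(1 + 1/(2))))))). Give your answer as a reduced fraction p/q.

219285/21869

Work from the innermost term outward:
Start with 2.
1 + 1/(2/1) = 1 + 1/2 = 3/2
3 + 1/(3/2) = 3 + 2/3 = 11/3
13 + 1/(11/3) = 13 + 3/11 = 146/11
3 + 1/(146/11) = 3 + 11/146 = 449/146
1 + 1/(449/146) = 1 + 146/449 = 595/449
36 + 1/(595/449) = 36 + 449/595 = 21869/595
10 + 1/(21869/595) = 10 + 595/21869 = 219285/21869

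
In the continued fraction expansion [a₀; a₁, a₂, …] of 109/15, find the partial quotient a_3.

109 ÷ 15 → quotient 7, remainder 4
15 ÷ 4 → quotient 3, remainder 3
4 ÷ 3 → quotient 1, remainder 1
3 ÷ 1 → quotient 3, remainder 0

3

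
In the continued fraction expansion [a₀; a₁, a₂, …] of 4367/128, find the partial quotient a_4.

7

4367 = 34·128 + 15, so a_0 = 34
128 = 8·15 + 8, so a_1 = 8
15 = 1·8 + 7, so a_2 = 1
8 = 1·7 + 1, so a_3 = 1
7 = 7·1 + 0, so a_4 = 7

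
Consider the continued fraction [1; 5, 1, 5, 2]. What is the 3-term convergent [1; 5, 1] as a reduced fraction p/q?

7/6

Start with 1.
5 + 1/(1/1) = 5 + 1/1 = 6/1
1 + 1/(6/1) = 1 + 1/6 = 7/6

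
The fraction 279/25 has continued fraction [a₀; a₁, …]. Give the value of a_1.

6

Run the Euclidean algorithm, recording each quotient:
279 ÷ 25 → quotient 11, remainder 4
25 ÷ 4 → quotient 6, remainder 1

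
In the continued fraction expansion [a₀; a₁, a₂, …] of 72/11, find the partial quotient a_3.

Apply division with remainder until the remainder is 0:
72 ÷ 11 → quotient 6, remainder 6
11 ÷ 6 → quotient 1, remainder 5
6 ÷ 5 → quotient 1, remainder 1
5 ÷ 1 → quotient 5, remainder 0

5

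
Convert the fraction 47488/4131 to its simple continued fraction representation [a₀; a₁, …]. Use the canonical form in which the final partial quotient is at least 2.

[11; 2, 55, 3, 12]

⌊47488/4131⌋ = 11, remainder 2047
⌊4131/2047⌋ = 2, remainder 37
⌊2047/37⌋ = 55, remainder 12
⌊37/12⌋ = 3, remainder 1
⌊12/1⌋ = 12, remainder 0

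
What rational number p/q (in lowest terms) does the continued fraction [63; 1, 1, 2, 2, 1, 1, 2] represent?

4769/75

Start with 2.
1 + 1/(2/1) = 1 + 1/2 = 3/2
1 + 1/(3/2) = 1 + 2/3 = 5/3
2 + 1/(5/3) = 2 + 3/5 = 13/5
2 + 1/(13/5) = 2 + 5/13 = 31/13
1 + 1/(31/13) = 1 + 13/31 = 44/31
1 + 1/(44/31) = 1 + 31/44 = 75/44
63 + 1/(75/44) = 63 + 44/75 = 4769/75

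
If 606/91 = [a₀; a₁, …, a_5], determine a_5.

2

Apply division with remainder until the remainder is 0:
606 ÷ 91 → quotient 6, remainder 60
91 ÷ 60 → quotient 1, remainder 31
60 ÷ 31 → quotient 1, remainder 29
31 ÷ 29 → quotient 1, remainder 2
29 ÷ 2 → quotient 14, remainder 1
2 ÷ 1 → quotient 2, remainder 0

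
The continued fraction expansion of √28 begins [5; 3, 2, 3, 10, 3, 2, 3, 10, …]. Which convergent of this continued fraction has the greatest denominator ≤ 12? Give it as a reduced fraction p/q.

List convergents until the denominator exceeds the bound:
a_0 = 5: 5/1  (≤ bound)
a_1 = 3: 16/3  (≤ bound)
a_2 = 2: 37/7  (≤ bound)
a_3 = 3: 127/24  (> 12, stop)

37/7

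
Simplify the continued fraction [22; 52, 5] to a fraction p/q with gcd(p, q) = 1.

Starting at the tail and folding back:
Start with 5.
52 + 1/(5/1) = 52 + 1/5 = 261/5
22 + 1/(261/5) = 22 + 5/261 = 5747/261

5747/261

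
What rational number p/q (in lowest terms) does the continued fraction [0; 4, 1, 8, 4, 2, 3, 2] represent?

655/3204

Work from the innermost term outward:
Start with 2.
3 + 1/(2/1) = 3 + 1/2 = 7/2
2 + 1/(7/2) = 2 + 2/7 = 16/7
4 + 1/(16/7) = 4 + 7/16 = 71/16
8 + 1/(71/16) = 8 + 16/71 = 584/71
1 + 1/(584/71) = 1 + 71/584 = 655/584
4 + 1/(655/584) = 4 + 584/655 = 3204/655
0 + 1/(3204/655) = 0 + 655/3204 = 655/3204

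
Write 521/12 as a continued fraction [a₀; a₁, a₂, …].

Repeatedly divide and take the remainder:
⌊521/12⌋ = 43, remainder 5
⌊12/5⌋ = 2, remainder 2
⌊5/2⌋ = 2, remainder 1
⌊2/1⌋ = 2, remainder 0

[43; 2, 2, 2]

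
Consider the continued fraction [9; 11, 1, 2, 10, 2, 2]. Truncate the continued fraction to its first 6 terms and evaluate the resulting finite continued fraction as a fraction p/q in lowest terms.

Start with 2.
10 + 1/(2/1) = 10 + 1/2 = 21/2
2 + 1/(21/2) = 2 + 2/21 = 44/21
1 + 1/(44/21) = 1 + 21/44 = 65/44
11 + 1/(65/44) = 11 + 44/65 = 759/65
9 + 1/(759/65) = 9 + 65/759 = 6896/759

6896/759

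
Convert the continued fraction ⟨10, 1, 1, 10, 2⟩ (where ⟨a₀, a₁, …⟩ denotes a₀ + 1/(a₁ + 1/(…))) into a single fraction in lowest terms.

463/44

Build up convergents one term at a time:
a_0 = 10: 10/1
a_1 = 1: 11/1
a_2 = 1: 21/2
a_3 = 10: 221/21
a_4 = 2: 463/44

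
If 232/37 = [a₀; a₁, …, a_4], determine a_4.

3

232 = 6·37 + 10, so a_0 = 6
37 = 3·10 + 7, so a_1 = 3
10 = 1·7 + 3, so a_2 = 1
7 = 2·3 + 1, so a_3 = 2
3 = 3·1 + 0, so a_4 = 3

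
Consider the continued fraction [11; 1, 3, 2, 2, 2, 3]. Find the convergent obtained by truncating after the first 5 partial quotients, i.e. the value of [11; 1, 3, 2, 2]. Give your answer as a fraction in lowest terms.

259/22

Compute successive convergents:
a_0 = 11: 11/1
a_1 = 1: 12/1
a_2 = 3: 47/4
a_3 = 2: 106/9
a_4 = 2: 259/22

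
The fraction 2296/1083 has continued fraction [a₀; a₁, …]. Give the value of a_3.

43

2296 ÷ 1083 → quotient 2, remainder 130
1083 ÷ 130 → quotient 8, remainder 43
130 ÷ 43 → quotient 3, remainder 1
43 ÷ 1 → quotient 43, remainder 0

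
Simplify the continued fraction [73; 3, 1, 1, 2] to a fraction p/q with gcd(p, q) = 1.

Starting at the tail and folding back:
Start with 2.
1 + 1/(2/1) = 1 + 1/2 = 3/2
1 + 1/(3/2) = 1 + 2/3 = 5/3
3 + 1/(5/3) = 3 + 3/5 = 18/5
73 + 1/(18/5) = 73 + 5/18 = 1319/18

1319/18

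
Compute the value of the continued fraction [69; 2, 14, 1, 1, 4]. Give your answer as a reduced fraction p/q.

18830/271

a_0 = 69: 69/1
a_1 = 2: 139/2
a_2 = 14: 2015/29
a_3 = 1: 2154/31
a_4 = 1: 4169/60
a_5 = 4: 18830/271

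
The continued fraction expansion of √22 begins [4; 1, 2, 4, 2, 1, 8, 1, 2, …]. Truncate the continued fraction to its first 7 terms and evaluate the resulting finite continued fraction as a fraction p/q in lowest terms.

1712/365

Start with 8.
1 + 1/(8/1) = 1 + 1/8 = 9/8
2 + 1/(9/8) = 2 + 8/9 = 26/9
4 + 1/(26/9) = 4 + 9/26 = 113/26
2 + 1/(113/26) = 2 + 26/113 = 252/113
1 + 1/(252/113) = 1 + 113/252 = 365/252
4 + 1/(365/252) = 4 + 252/365 = 1712/365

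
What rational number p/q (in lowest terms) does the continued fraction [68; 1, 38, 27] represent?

Start with 27.
38 + 1/(27/1) = 38 + 1/27 = 1027/27
1 + 1/(1027/27) = 1 + 27/1027 = 1054/1027
68 + 1/(1054/1027) = 68 + 1027/1054 = 72699/1054

72699/1054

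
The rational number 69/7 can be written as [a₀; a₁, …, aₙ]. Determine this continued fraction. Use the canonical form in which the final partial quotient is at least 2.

69 = 9·7 + 6, so a_0 = 9
7 = 1·6 + 1, so a_1 = 1
6 = 6·1 + 0, so a_2 = 6

[9; 1, 6]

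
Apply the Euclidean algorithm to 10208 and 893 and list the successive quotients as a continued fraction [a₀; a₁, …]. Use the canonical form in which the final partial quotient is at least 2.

[11; 2, 3, 7, 1, 2, 5]

10208 ÷ 893 → quotient 11, remainder 385
893 ÷ 385 → quotient 2, remainder 123
385 ÷ 123 → quotient 3, remainder 16
123 ÷ 16 → quotient 7, remainder 11
16 ÷ 11 → quotient 1, remainder 5
11 ÷ 5 → quotient 2, remainder 1
5 ÷ 1 → quotient 5, remainder 0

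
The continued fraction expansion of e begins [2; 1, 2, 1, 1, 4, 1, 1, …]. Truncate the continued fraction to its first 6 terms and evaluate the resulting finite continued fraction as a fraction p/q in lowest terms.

Build up convergents one term at a time:
a_0 = 2: 2/1
a_1 = 1: 3/1
a_2 = 2: 8/3
a_3 = 1: 11/4
a_4 = 1: 19/7
a_5 = 4: 87/32

87/32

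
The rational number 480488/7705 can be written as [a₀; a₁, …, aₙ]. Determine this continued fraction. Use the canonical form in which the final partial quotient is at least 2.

[62; 2, 1, 3, 2, 2, 2, 52]

480488 = 62·7705 + 2778, so a_0 = 62
7705 = 2·2778 + 2149, so a_1 = 2
2778 = 1·2149 + 629, so a_2 = 1
2149 = 3·629 + 262, so a_3 = 3
629 = 2·262 + 105, so a_4 = 2
262 = 2·105 + 52, so a_5 = 2
105 = 2·52 + 1, so a_6 = 2
52 = 52·1 + 0, so a_7 = 52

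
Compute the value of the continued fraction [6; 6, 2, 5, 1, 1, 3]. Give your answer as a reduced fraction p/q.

3379/549

Start with 3.
1 + 1/(3/1) = 1 + 1/3 = 4/3
1 + 1/(4/3) = 1 + 3/4 = 7/4
5 + 1/(7/4) = 5 + 4/7 = 39/7
2 + 1/(39/7) = 2 + 7/39 = 85/39
6 + 1/(85/39) = 6 + 39/85 = 549/85
6 + 1/(549/85) = 6 + 85/549 = 3379/549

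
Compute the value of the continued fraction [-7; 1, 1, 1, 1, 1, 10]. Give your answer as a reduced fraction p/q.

Work from the innermost term outward:
Start with 10.
1 + 1/(10/1) = 1 + 1/10 = 11/10
1 + 1/(11/10) = 1 + 10/11 = 21/11
1 + 1/(21/11) = 1 + 11/21 = 32/21
1 + 1/(32/21) = 1 + 21/32 = 53/32
1 + 1/(53/32) = 1 + 32/53 = 85/53
-7 + 1/(85/53) = -7 + 53/85 = -542/85

-542/85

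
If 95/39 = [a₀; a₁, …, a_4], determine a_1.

2

95 = 2·39 + 17, so a_0 = 2
39 = 2·17 + 5, so a_1 = 2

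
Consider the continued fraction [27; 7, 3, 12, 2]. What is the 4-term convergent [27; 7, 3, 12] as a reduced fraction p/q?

Start with 12.
3 + 1/(12/1) = 3 + 1/12 = 37/12
7 + 1/(37/12) = 7 + 12/37 = 271/37
27 + 1/(271/37) = 27 + 37/271 = 7354/271

7354/271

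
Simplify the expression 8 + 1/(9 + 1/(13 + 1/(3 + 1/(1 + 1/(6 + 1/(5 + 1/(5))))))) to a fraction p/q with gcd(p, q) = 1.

704605/86879

Work from the innermost term outward:
Start with 5.
5 + 1/(5/1) = 5 + 1/5 = 26/5
6 + 1/(26/5) = 6 + 5/26 = 161/26
1 + 1/(161/26) = 1 + 26/161 = 187/161
3 + 1/(187/161) = 3 + 161/187 = 722/187
13 + 1/(722/187) = 13 + 187/722 = 9573/722
9 + 1/(9573/722) = 9 + 722/9573 = 86879/9573
8 + 1/(86879/9573) = 8 + 9573/86879 = 704605/86879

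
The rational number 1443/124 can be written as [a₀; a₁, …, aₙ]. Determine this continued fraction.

⌊1443/124⌋ = 11, remainder 79
⌊124/79⌋ = 1, remainder 45
⌊79/45⌋ = 1, remainder 34
⌊45/34⌋ = 1, remainder 11
⌊34/11⌋ = 3, remainder 1
⌊11/1⌋ = 11, remainder 0

[11; 1, 1, 1, 3, 11]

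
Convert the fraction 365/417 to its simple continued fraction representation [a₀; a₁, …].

[0; 1, 7, 52]

Repeatedly divide and take the remainder:
⌊365/417⌋ = 0, remainder 365
⌊417/365⌋ = 1, remainder 52
⌊365/52⌋ = 7, remainder 1
⌊52/1⌋ = 52, remainder 0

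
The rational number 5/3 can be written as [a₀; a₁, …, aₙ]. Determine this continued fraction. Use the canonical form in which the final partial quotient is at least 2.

[1; 1, 2]

5 = 1·3 + 2, so a_0 = 1
3 = 1·2 + 1, so a_1 = 1
2 = 2·1 + 0, so a_2 = 2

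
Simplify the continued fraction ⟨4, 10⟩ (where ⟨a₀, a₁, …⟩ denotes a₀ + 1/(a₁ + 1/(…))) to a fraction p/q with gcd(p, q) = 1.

Build up convergents one term at a time:
a_0 = 4: 4/1
a_1 = 10: 41/10

41/10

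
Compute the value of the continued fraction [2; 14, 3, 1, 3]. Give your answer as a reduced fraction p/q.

443/214

Starting at the tail and folding back:
Start with 3.
1 + 1/(3/1) = 1 + 1/3 = 4/3
3 + 1/(4/3) = 3 + 3/4 = 15/4
14 + 1/(15/4) = 14 + 4/15 = 214/15
2 + 1/(214/15) = 2 + 15/214 = 443/214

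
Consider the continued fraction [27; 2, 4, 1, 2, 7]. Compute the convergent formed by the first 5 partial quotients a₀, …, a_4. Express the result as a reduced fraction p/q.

851/31

Use the convergent recurrence hₖ = aₖ·hₖ₋₁ + hₖ₋₂ (and likewise for the denominators kₖ):
a_0 = 27: 27/1
a_1 = 2: 55/2
a_2 = 4: 247/9
a_3 = 1: 302/11
a_4 = 2: 851/31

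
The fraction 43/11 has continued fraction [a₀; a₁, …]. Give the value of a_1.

1

Run the Euclidean algorithm, recording each quotient:
43 ÷ 11 → quotient 3, remainder 10
11 ÷ 10 → quotient 1, remainder 1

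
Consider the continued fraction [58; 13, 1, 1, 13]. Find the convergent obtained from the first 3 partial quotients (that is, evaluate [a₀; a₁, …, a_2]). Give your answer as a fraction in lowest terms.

Use the convergent recurrence hₖ = aₖ·hₖ₋₁ + hₖ₋₂ (and likewise for the denominators kₖ):
a_0 = 58: 58/1
a_1 = 13: 755/13
a_2 = 1: 813/14

813/14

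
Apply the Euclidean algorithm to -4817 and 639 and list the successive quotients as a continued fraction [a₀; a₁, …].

[-8; 2, 6, 49]

-4817 = -8·639 + 295, so a_0 = -8
639 = 2·295 + 49, so a_1 = 2
295 = 6·49 + 1, so a_2 = 6
49 = 49·1 + 0, so a_3 = 49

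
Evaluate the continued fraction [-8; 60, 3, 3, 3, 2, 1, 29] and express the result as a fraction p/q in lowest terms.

-1558363/195200

a_0 = -8: -8/1
a_1 = 60: -479/60
a_2 = 3: -1445/181
a_3 = 3: -4814/603
a_4 = 3: -15887/1990
a_5 = 2: -36588/4583
a_6 = 1: -52475/6573
a_7 = 29: -1558363/195200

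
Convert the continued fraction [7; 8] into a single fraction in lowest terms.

57/8

Build up convergents one term at a time:
a_0 = 7: 7/1
a_1 = 8: 57/8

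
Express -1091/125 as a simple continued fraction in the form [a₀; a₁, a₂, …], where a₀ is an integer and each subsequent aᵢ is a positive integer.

[-9; 3, 1, 2, 11]

⌊-1091/125⌋ = -9, remainder 34
⌊125/34⌋ = 3, remainder 23
⌊34/23⌋ = 1, remainder 11
⌊23/11⌋ = 2, remainder 1
⌊11/1⌋ = 11, remainder 0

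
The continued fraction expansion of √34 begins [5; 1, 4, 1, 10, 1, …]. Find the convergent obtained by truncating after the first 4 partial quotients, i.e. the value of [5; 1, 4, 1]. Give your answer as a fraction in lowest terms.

Build up convergents one term at a time:
a_0 = 5: 5/1
a_1 = 1: 6/1
a_2 = 4: 29/5
a_3 = 1: 35/6

35/6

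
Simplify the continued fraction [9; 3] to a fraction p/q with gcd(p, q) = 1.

28/3

Start with 3.
9 + 1/(3/1) = 9 + 1/3 = 28/3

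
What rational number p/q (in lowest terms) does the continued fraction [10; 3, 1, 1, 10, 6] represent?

4638/451

a_0 = 10: 10/1
a_1 = 3: 31/3
a_2 = 1: 41/4
a_3 = 1: 72/7
a_4 = 10: 761/74
a_5 = 6: 4638/451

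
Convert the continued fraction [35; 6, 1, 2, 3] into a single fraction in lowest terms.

Work from the innermost term outward:
Start with 3.
2 + 1/(3/1) = 2 + 1/3 = 7/3
1 + 1/(7/3) = 1 + 3/7 = 10/7
6 + 1/(10/7) = 6 + 7/10 = 67/10
35 + 1/(67/10) = 35 + 10/67 = 2355/67

2355/67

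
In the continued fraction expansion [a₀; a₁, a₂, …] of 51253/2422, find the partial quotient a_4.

1

Run the Euclidean algorithm, recording each quotient:
51253 = 21·2422 + 391, so a_0 = 21
2422 = 6·391 + 76, so a_1 = 6
391 = 5·76 + 11, so a_2 = 5
76 = 6·11 + 10, so a_3 = 6
11 = 1·10 + 1, so a_4 = 1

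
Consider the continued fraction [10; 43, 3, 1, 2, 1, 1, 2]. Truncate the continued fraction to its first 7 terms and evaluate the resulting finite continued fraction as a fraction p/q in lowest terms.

11276/1125

Compute successive convergents:
a_0 = 10: 10/1
a_1 = 43: 431/43
a_2 = 3: 1303/130
a_3 = 1: 1734/173
a_4 = 2: 4771/476
a_5 = 1: 6505/649
a_6 = 1: 11276/1125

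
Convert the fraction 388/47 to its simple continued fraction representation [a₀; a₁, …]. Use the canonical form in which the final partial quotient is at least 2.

Repeatedly divide and take the remainder:
388 = 8·47 + 12, so a_0 = 8
47 = 3·12 + 11, so a_1 = 3
12 = 1·11 + 1, so a_2 = 1
11 = 11·1 + 0, so a_3 = 11

[8; 3, 1, 11]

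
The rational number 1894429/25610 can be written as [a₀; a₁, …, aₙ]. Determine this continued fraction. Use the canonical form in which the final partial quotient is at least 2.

Run the Euclidean algorithm, recording each quotient:
1894429 = 73·25610 + 24899, so a_0 = 73
25610 = 1·24899 + 711, so a_1 = 1
24899 = 35·711 + 14, so a_2 = 35
711 = 50·14 + 11, so a_3 = 50
14 = 1·11 + 3, so a_4 = 1
11 = 3·3 + 2, so a_5 = 3
3 = 1·2 + 1, so a_6 = 1
2 = 2·1 + 0, so a_7 = 2

[73; 1, 35, 50, 1, 3, 1, 2]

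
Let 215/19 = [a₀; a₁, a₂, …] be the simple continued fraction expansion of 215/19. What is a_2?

6

215 ÷ 19 → quotient 11, remainder 6
19 ÷ 6 → quotient 3, remainder 1
6 ÷ 1 → quotient 6, remainder 0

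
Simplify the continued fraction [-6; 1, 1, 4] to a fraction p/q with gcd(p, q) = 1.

a_0 = -6: -6/1
a_1 = 1: -5/1
a_2 = 1: -11/2
a_3 = 4: -49/9

-49/9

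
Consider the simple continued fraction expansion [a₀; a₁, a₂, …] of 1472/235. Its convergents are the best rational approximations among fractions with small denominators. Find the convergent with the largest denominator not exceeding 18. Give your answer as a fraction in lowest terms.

94/15

a_0 = 6: 6/1  (≤ bound)
a_1 = 3: 19/3  (≤ bound)
a_2 = 1: 25/4  (≤ bound)
a_3 = 3: 94/15  (≤ bound)
a_4 = 1: 119/19  (> 18, stop)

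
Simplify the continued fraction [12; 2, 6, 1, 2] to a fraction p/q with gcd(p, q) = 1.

536/43

Start with 2.
1 + 1/(2/1) = 1 + 1/2 = 3/2
6 + 1/(3/2) = 6 + 2/3 = 20/3
2 + 1/(20/3) = 2 + 3/20 = 43/20
12 + 1/(43/20) = 12 + 20/43 = 536/43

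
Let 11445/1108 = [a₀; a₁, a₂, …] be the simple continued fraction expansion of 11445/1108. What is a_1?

⌊11445/1108⌋ = 10, remainder 365
⌊1108/365⌋ = 3, remainder 13

3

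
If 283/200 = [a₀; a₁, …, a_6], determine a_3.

2

Run the Euclidean algorithm, recording each quotient:
⌊283/200⌋ = 1, remainder 83
⌊200/83⌋ = 2, remainder 34
⌊83/34⌋ = 2, remainder 15
⌊34/15⌋ = 2, remainder 4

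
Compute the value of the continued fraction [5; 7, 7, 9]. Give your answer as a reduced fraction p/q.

2349/457

Starting at the tail and folding back:
Start with 9.
7 + 1/(9/1) = 7 + 1/9 = 64/9
7 + 1/(64/9) = 7 + 9/64 = 457/64
5 + 1/(457/64) = 5 + 64/457 = 2349/457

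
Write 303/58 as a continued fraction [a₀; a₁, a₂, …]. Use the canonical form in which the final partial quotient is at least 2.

303 = 5·58 + 13, so a_0 = 5
58 = 4·13 + 6, so a_1 = 4
13 = 2·6 + 1, so a_2 = 2
6 = 6·1 + 0, so a_3 = 6

[5; 4, 2, 6]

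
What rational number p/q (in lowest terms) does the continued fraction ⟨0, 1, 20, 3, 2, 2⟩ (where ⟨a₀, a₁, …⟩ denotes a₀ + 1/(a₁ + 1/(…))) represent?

a_0 = 0: 0/1
a_1 = 1: 1/1
a_2 = 20: 20/21
a_3 = 3: 61/64
a_4 = 2: 142/149
a_5 = 2: 345/362

345/362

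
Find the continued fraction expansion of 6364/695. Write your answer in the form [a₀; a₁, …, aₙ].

6364 = 9·695 + 109, so a_0 = 9
695 = 6·109 + 41, so a_1 = 6
109 = 2·41 + 27, so a_2 = 2
41 = 1·27 + 14, so a_3 = 1
27 = 1·14 + 13, so a_4 = 1
14 = 1·13 + 1, so a_5 = 1
13 = 13·1 + 0, so a_6 = 13

[9; 6, 2, 1, 1, 1, 13]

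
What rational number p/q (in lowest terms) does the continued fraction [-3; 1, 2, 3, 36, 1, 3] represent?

-3409/1482

Collapse the nested fraction from the inside out:
Start with 3.
1 + 1/(3/1) = 1 + 1/3 = 4/3
36 + 1/(4/3) = 36 + 3/4 = 147/4
3 + 1/(147/4) = 3 + 4/147 = 445/147
2 + 1/(445/147) = 2 + 147/445 = 1037/445
1 + 1/(1037/445) = 1 + 445/1037 = 1482/1037
-3 + 1/(1482/1037) = -3 + 1037/1482 = -3409/1482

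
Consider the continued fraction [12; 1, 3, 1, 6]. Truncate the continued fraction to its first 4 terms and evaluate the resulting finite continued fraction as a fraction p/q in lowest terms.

64/5

Collapse the nested fraction from the inside out:
Start with 1.
3 + 1/(1/1) = 3 + 1/1 = 4/1
1 + 1/(4/1) = 1 + 1/4 = 5/4
12 + 1/(5/4) = 12 + 4/5 = 64/5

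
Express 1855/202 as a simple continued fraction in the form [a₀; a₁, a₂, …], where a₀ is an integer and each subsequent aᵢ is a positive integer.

Run the Euclidean algorithm, recording each quotient:
⌊1855/202⌋ = 9, remainder 37
⌊202/37⌋ = 5, remainder 17
⌊37/17⌋ = 2, remainder 3
⌊17/3⌋ = 5, remainder 2
⌊3/2⌋ = 1, remainder 1
⌊2/1⌋ = 2, remainder 0

[9; 5, 2, 5, 1, 2]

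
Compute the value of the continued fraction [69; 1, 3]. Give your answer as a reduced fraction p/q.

Work from the innermost term outward:
Start with 3.
1 + 1/(3/1) = 1 + 1/3 = 4/3
69 + 1/(4/3) = 69 + 3/4 = 279/4

279/4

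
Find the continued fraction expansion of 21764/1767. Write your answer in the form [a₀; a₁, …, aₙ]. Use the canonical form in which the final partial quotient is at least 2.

21764 ÷ 1767 → quotient 12, remainder 560
1767 ÷ 560 → quotient 3, remainder 87
560 ÷ 87 → quotient 6, remainder 38
87 ÷ 38 → quotient 2, remainder 11
38 ÷ 11 → quotient 3, remainder 5
11 ÷ 5 → quotient 2, remainder 1
5 ÷ 1 → quotient 5, remainder 0

[12; 3, 6, 2, 3, 2, 5]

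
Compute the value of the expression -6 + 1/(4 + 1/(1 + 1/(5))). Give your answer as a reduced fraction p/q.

-168/29

a_0 = -6: -6/1
a_1 = 4: -23/4
a_2 = 1: -29/5
a_3 = 5: -168/29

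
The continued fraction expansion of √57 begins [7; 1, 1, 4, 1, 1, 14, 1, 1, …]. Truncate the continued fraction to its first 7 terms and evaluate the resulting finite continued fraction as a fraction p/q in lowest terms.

2197/291

Start with 14.
1 + 1/(14/1) = 1 + 1/14 = 15/14
1 + 1/(15/14) = 1 + 14/15 = 29/15
4 + 1/(29/15) = 4 + 15/29 = 131/29
1 + 1/(131/29) = 1 + 29/131 = 160/131
1 + 1/(160/131) = 1 + 131/160 = 291/160
7 + 1/(291/160) = 7 + 160/291 = 2197/291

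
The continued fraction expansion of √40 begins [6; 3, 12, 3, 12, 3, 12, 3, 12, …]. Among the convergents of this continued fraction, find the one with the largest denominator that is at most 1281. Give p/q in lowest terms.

a_0 = 6: 6/1  (≤ bound)
a_1 = 3: 19/3  (≤ bound)
a_2 = 12: 234/37  (≤ bound)
a_3 = 3: 721/114  (≤ bound)
a_4 = 12: 8886/1405  (> 1281, stop)

721/114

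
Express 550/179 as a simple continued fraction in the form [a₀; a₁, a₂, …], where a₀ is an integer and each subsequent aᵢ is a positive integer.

[3; 13, 1, 3, 3]

Repeatedly divide and take the remainder:
⌊550/179⌋ = 3, remainder 13
⌊179/13⌋ = 13, remainder 10
⌊13/10⌋ = 1, remainder 3
⌊10/3⌋ = 3, remainder 1
⌊3/1⌋ = 3, remainder 0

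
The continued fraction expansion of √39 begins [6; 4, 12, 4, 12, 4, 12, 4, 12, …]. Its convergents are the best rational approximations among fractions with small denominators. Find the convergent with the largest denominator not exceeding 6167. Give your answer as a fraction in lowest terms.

15294/2449

a_0 = 6: 6/1  (≤ bound)
a_1 = 4: 25/4  (≤ bound)
a_2 = 12: 306/49  (≤ bound)
a_3 = 4: 1249/200  (≤ bound)
a_4 = 12: 15294/2449  (≤ bound)
a_5 = 4: 62425/9996  (> 6167, stop)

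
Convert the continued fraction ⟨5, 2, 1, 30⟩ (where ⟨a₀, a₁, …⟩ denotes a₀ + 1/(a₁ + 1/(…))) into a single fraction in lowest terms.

491/92

Start with 30.
1 + 1/(30/1) = 1 + 1/30 = 31/30
2 + 1/(31/30) = 2 + 30/31 = 92/31
5 + 1/(92/31) = 5 + 31/92 = 491/92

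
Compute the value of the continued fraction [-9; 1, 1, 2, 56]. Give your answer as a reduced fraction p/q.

-2369/282

a_0 = -9: -9/1
a_1 = 1: -8/1
a_2 = 1: -17/2
a_3 = 2: -42/5
a_4 = 56: -2369/282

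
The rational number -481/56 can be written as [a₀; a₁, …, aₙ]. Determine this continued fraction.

⌊-481/56⌋ = -9, remainder 23
⌊56/23⌋ = 2, remainder 10
⌊23/10⌋ = 2, remainder 3
⌊10/3⌋ = 3, remainder 1
⌊3/1⌋ = 3, remainder 0

[-9; 2, 2, 3, 3]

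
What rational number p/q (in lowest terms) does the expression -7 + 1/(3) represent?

a_0 = -7: -7/1
a_1 = 3: -20/3

-20/3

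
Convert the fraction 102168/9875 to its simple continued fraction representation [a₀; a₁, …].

102168 = 10·9875 + 3418, so a_0 = 10
9875 = 2·3418 + 3039, so a_1 = 2
3418 = 1·3039 + 379, so a_2 = 1
3039 = 8·379 + 7, so a_3 = 8
379 = 54·7 + 1, so a_4 = 54
7 = 7·1 + 0, so a_5 = 7

[10; 2, 1, 8, 54, 7]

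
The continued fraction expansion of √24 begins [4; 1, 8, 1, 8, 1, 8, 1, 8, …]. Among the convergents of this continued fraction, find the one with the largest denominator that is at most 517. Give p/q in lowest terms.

485/99

a_0 = 4: 4/1  (≤ bound)
a_1 = 1: 5/1  (≤ bound)
a_2 = 8: 44/9  (≤ bound)
a_3 = 1: 49/10  (≤ bound)
a_4 = 8: 436/89  (≤ bound)
a_5 = 1: 485/99  (≤ bound)
a_6 = 8: 4316/881  (> 517, stop)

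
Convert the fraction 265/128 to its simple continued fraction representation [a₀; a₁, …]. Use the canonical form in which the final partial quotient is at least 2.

[2; 14, 4, 2]

Repeatedly divide and take the remainder:
265 ÷ 128 → quotient 2, remainder 9
128 ÷ 9 → quotient 14, remainder 2
9 ÷ 2 → quotient 4, remainder 1
2 ÷ 1 → quotient 2, remainder 0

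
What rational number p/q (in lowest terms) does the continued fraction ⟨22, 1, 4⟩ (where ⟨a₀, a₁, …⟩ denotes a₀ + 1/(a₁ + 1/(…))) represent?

Compute successive convergents:
a_0 = 22: 22/1
a_1 = 1: 23/1
a_2 = 4: 114/5

114/5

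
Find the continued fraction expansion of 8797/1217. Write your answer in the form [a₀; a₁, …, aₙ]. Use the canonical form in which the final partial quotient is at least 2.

[7; 4, 2, 1, 1, 1, 5, 6]

8797 ÷ 1217 → quotient 7, remainder 278
1217 ÷ 278 → quotient 4, remainder 105
278 ÷ 105 → quotient 2, remainder 68
105 ÷ 68 → quotient 1, remainder 37
68 ÷ 37 → quotient 1, remainder 31
37 ÷ 31 → quotient 1, remainder 6
31 ÷ 6 → quotient 5, remainder 1
6 ÷ 1 → quotient 6, remainder 0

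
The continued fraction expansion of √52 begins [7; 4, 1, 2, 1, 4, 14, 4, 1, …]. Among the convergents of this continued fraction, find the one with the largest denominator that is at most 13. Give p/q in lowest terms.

36/5

a_0 = 7: 7/1  (≤ bound)
a_1 = 4: 29/4  (≤ bound)
a_2 = 1: 36/5  (≤ bound)
a_3 = 2: 101/14  (> 13, stop)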